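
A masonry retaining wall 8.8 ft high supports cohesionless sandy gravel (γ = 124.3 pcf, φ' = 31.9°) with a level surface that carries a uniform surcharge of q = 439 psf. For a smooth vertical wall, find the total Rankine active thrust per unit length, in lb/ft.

2680 lb/ft

K_a = tan²(45° − φ/2) = 0.3085.
Soil triangle: ½ K_a γ H² = 0.5×0.3085×124.3×8.8² = 1485 lb/ft.
Surcharge rectangle: K_a q H = 0.3085×439×8.8 = 1192 lb/ft.
Total = 1485 + 1192 = 2677 lb/ft.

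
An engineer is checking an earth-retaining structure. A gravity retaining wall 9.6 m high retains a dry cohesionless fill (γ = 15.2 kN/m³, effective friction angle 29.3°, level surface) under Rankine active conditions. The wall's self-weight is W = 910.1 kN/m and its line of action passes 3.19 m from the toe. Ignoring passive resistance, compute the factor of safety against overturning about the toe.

3.78

K_a = tan²(45° − 29.3°/2) = 0.3428.
P_a = ½K_aγH² = 0.5×0.3428×15.2×9.6² = 240.1 kN/m, acting at H/3 = 3.200 m above the base.
Overturning moment M_o = P_a × H/3 = 240.1 × 3.200 = 768.4.
Resisting moment M_r = W × 3.19 = 910.1 × 3.19 = 2903.
FS_overturning = M_r/M_o = 2903/768.4 = 3.778.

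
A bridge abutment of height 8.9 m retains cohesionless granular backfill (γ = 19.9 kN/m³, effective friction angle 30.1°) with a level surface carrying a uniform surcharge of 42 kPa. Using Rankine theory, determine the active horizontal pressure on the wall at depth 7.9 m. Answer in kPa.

66.1 kPa

K_a = (1 − sin φ)/(1 + sin φ) = 0.3320.
σ_v = γz + q = 19.9 × 7.9 + 42 = 199.2 kPa.
σ_h = K_a σ_v = 0.3320 × 199.2 = 66.14 kPa.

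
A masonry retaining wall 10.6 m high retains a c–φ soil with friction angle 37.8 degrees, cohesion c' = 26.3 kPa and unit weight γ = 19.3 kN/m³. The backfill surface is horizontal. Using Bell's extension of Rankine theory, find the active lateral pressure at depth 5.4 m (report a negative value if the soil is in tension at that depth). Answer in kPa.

K_a = (1 − sin φ)/(1 + sin φ) = 0.2400.
σ_a = K_a γ z − 2c√K_a = 0.2400×19.3×5.4 − 2×26.3×0.4899 = -0.7560 kPa.

-0.756 kPa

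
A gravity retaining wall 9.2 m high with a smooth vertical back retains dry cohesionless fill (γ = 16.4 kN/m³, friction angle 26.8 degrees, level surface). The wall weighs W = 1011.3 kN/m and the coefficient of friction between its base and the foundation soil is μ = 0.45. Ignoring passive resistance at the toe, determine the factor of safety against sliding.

K_a = tan²(45° − 26.8°/2) = 0.3785.
P_a = ½K_aγH² = 0.5×0.3785×16.4×9.2² = 262.7 kN/m, acting at H/3 = 3.067 m above the base.
FS_sliding = μW / P_a = 0.45×1011.3 / 262.7 = 1.732.

1.73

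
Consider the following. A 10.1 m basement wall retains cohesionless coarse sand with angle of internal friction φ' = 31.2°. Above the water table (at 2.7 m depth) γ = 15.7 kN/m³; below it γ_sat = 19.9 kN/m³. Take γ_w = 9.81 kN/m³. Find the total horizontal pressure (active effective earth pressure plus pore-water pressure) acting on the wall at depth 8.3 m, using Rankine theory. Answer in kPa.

86.3 kPa

K_a = (1 − sin φ)/(1 + sin φ) = 0.3175.
γ' = 19.9 − 9.81 = 10.09 kN/m³.
Effective vertical stress at 8.3 m: σ'_v = 15.7×2.7 + 10.09×5.60 = 98.89 kPa.
σ'_h = K_a σ'_v = 0.3175 × 98.89 = 31.40 kPa; u = γ_w × 5.60 = 54.94 kPa.
Total σ_h = 31.40 + 54.94 = 86.33 kPa.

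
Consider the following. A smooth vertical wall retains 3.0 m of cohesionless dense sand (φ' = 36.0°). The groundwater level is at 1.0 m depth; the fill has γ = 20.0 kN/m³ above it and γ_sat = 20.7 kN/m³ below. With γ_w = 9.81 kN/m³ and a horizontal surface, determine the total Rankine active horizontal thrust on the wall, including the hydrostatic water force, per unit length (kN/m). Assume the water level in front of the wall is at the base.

K_a = tan²(45° − φ/2) = 0.2596.
γ' = 20.7 − 9.81 = 10.89 kN/m³. Depth below WT = 2.0 m.
σ'_h at WT = K_a γ d_w = 5.192 kPa; at base = 5.192 + K_a γ' × 2.0 = 10.85 kPa.
P₁ (0–1.0 m) = ½×5.192×1.0 = 2.596. P₂ (1.0–3.0 m) = ½(5.192+10.85)×2.0 = 16.04.
P_w = ½ γ_w h₂² = 0.5×9.81×2.0² = 19.62. Total = 2.596+16.04+19.62 = 38.26 kN/m.

38.3 kN/m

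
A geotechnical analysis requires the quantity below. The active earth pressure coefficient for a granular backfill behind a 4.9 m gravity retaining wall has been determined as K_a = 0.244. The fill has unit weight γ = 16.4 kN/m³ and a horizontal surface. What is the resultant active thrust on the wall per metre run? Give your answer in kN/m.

P = ½ K_a γ H² = 0.5 × 0.244 × 16.4 × 4.9² = 48.04 kN/m.

48.0 kN/m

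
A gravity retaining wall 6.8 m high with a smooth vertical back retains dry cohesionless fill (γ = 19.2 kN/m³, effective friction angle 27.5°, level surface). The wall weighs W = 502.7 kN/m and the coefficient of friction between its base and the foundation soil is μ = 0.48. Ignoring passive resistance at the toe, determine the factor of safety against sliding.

K_a = tan²(45° − 27.5°/2) = 0.3682.
P_a = ½K_aγH² = 0.5×0.3682×19.2×6.8² = 163.5 kN/m, acting at H/3 = 2.267 m above the base.
FS_sliding = μW / P_a = 0.48×502.7 / 163.5 = 1.476.

1.48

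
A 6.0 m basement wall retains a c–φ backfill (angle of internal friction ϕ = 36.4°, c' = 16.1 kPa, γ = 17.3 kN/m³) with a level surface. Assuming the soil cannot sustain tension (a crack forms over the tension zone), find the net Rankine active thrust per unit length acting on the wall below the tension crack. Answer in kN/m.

11.8 kN/m

K_a = 0.2552; √K_a = 0.5051.
Tension-crack depth z_c = 2c/(γ√K_a) = 2×16.1/(17.3×0.5051) = 3.685 m.
σ_a at base = K_a γ H − 2c√K_a = 0.2552×17.3×6.0 − 2×16.1×0.5051 = 10.22 kPa.
P_a = ½ × 10.22 × (H − z_c) = 0.5×10.22×2.315 = 11.83 kN/m.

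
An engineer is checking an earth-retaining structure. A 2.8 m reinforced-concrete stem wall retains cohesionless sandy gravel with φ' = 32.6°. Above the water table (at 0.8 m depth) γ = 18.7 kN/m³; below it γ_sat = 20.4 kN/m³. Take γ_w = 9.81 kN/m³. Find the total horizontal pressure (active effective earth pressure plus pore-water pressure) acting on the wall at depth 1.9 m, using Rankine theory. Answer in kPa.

18.8 kPa

K_a = (1 − sin φ)/(1 + sin φ) = 0.2997.
γ' = 20.4 − 9.81 = 10.59 kN/m³.
Effective vertical stress at 1.9 m: σ'_v = 18.7×0.8 + 10.59×1.10 = 26.61 kPa.
σ'_h = K_a σ'_v = 0.2997 × 26.61 = 7.976 kPa; u = γ_w × 1.10 = 10.79 kPa.
Total σ_h = 7.976 + 10.79 = 18.77 kPa.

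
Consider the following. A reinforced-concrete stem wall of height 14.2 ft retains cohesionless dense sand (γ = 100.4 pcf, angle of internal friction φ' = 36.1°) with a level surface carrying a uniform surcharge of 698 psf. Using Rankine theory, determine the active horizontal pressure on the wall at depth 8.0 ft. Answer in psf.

388 psf

K_a = (1 − sin φ)/(1 + sin φ) = 0.2585.
σ_v = γz + q = 100.4 × 8.0 + 698 = 1501 psf.
σ_h = K_a σ_v = 0.2585 × 1501 = 388.1 psf.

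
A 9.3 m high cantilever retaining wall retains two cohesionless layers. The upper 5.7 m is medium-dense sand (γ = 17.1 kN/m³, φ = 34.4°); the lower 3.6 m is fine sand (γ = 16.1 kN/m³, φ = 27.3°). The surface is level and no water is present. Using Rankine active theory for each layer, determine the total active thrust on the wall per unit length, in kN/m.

K_a1 = tan²(45°−34.4°/2) = 0.2780; K_a2 = tan²(45°−27.3°/2) = 0.3711.
Layer 1: σ at base = K_a1 γ₁ h₁ = 27.09 kPa; P₁ = ½×27.09×5.7 = 77.22.
Layer 2: σ_v at top = γ₁h₁ = 97.47; σ_h top = K_a2×97.47 = 36.17; σ_h base = K_a2×(97.47+16.1×3.6) = 57.68.
P₂ = ½(36.17+57.68)×3.6 = 168.9. Total P_a = 77.22+168.9 = 246.2 kN/m.

246 kN/m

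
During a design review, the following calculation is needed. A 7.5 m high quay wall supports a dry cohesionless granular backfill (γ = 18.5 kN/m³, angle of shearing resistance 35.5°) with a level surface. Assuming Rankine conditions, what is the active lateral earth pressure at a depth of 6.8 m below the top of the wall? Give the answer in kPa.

33.4 kPa

K_a = (1 − sin φ)/(1 + sin φ) = 0.2653.
σ_h = K_a γ z = 0.2653 × 18.5 × 6.8 = 33.37 kPa.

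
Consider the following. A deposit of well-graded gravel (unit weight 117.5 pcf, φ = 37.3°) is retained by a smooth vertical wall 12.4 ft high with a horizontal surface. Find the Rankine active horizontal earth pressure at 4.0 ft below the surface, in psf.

115 psf

K_a = (1 − sin φ)/(1 + sin φ) = 0.2453.
σ_h = K_a γ z = 0.2453 × 117.5 × 4.0 = 115.3 psf.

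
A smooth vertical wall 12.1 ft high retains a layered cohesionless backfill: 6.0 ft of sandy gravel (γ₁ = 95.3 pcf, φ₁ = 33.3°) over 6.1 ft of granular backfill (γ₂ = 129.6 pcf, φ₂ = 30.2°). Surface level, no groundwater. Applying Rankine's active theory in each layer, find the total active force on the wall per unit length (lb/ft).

K_a1 = tan²(45°−33.3°/2) = 0.2911; K_a2 = tan²(45°−30.2°/2) = 0.3307.
Layer 1: σ at base = K_a1 γ₁ h₁ = 166.5 psf; P₁ = ½×166.5×6.0 = 499.4.
Layer 2: σ_v at top = γ₁h₁ = 571.8; σ_h top = K_a2×571.8 = 189.1; σ_h base = K_a2×(571.8+129.6×6.1) = 450.5.
P₂ = ½(189.1+450.5)×6.1 = 1951. Total P_a = 499.4+1951 = 2450 lb/ft.

2450 lb/ft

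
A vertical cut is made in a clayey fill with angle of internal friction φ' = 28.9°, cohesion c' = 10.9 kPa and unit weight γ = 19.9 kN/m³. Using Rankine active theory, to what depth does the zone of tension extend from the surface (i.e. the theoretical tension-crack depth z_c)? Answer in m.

1.86 m

K_a = tan²(45° − 28.9°/2) = 0.3484; √K_a = 0.5902.
The active pressure is zero where K_a γ z = 2c√K_a, so z_c = 2c/(γ√K_a) = 2×10.9/(19.9×0.5902) = 1.856 m.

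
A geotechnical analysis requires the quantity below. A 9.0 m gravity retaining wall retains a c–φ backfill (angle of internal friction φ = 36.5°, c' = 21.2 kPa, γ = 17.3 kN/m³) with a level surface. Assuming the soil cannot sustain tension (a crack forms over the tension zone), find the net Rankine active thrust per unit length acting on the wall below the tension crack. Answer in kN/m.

K_a = 0.2541; √K_a = 0.5040.
Tension-crack depth z_c = 2c/(γ√K_a) = 2×21.2/(17.3×0.5040) = 4.862 m.
σ_a at base = K_a γ H − 2c√K_a = 0.2541×17.3×9.0 − 2×21.2×0.5040 = 18.19 kPa.
P_a = ½ × 18.19 × (H − z_c) = 0.5×18.19×4.138 = 37.62 kN/m.

37.6 kN/m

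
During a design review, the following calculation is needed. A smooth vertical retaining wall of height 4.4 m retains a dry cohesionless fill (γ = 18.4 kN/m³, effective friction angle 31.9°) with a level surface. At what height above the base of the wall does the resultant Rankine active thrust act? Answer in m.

K_a = 0.3085.
The pressure distribution is triangular, so the resultant acts at H/3 above the base = 4.4/3 = 1.467 m.

1.47 m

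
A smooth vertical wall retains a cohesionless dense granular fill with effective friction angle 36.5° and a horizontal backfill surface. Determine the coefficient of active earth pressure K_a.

K_a = tan²(45° − φ/2) = tan²(26.75°) = 0.2541.

0.254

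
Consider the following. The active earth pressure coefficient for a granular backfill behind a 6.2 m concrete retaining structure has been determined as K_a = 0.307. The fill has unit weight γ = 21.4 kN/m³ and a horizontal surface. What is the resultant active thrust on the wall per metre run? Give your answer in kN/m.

126 kN/m

P = ½ K_a γ H² = 0.5 × 0.307 × 21.4 × 6.2² = 126.3 kN/m.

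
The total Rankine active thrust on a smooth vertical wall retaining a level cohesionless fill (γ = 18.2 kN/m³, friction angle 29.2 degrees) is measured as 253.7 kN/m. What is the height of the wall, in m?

9.00 m

K_a = 0.3442. P_a = ½ K_a γ H² ⇒ H = √(2P_a/(K_a γ)).
H = √(2×253.7/(0.3442×18.2)) = 9.000 m.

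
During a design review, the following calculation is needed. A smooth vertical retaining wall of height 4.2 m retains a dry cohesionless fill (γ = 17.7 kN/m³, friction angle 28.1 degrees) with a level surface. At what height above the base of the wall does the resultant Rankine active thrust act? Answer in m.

K_a = 0.3596.
The pressure distribution is triangular, so the resultant acts at H/3 above the base = 4.2/3 = 1.400 m.

1.40 m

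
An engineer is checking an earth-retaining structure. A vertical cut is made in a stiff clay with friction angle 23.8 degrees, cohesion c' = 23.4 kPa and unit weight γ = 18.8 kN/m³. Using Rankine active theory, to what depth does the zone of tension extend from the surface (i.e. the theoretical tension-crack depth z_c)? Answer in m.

3.82 m

K_a = tan²(45° − 23.8°/2) = 0.4250; √K_a = 0.6519.
The active pressure is zero where K_a γ z = 2c√K_a, so z_c = 2c/(γ√K_a) = 2×23.4/(18.8×0.6519) = 3.819 m.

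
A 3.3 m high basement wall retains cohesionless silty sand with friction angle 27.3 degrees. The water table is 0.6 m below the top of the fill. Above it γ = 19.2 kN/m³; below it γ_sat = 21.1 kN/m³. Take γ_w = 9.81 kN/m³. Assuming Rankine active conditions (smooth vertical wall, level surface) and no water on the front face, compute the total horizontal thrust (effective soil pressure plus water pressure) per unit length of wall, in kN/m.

63.9 kN/m

K_a = tan²(45° − φ/2) = 0.3711.
γ' = 21.1 − 9.81 = 11.29 kN/m³. Depth below WT = 2.7 m.
σ'_h at WT = K_a γ d_w = 4.275 kPa; at base = 4.275 + K_a γ' × 2.7 = 15.59 kPa.
P₁ (0–0.6 m) = ½×4.275×0.6 = 1.283. P₂ (0.6–3.3 m) = ½(4.275+15.59)×2.7 = 26.82.
P_w = ½ γ_w h₂² = 0.5×9.81×2.7² = 35.76. Total = 1.283+26.82+35.76 = 63.86 kN/m.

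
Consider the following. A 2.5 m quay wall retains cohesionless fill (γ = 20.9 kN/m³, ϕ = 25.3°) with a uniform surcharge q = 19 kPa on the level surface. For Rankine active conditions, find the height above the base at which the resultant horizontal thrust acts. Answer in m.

1.01 m

K_a = 0.4012.
Triangular part P₁ = ½K_aγH² = 26.20 at H/3 = 0.8333 m; rectangular part P₂ = K_a q H = 19.06 at H/2 = 1.250 m.
ȳ = (P₁·0.8333 + P₂·1.250)/(P₁+P₂) = 1.009 m.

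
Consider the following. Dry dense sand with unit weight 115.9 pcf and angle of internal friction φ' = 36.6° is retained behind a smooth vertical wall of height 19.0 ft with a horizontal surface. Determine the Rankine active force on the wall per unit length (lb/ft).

K_a = tan²(45° − φ/2) = 0.2530.
P_a = ½ K_a γ H² = 0.5 × 0.2530 × 115.9 × 19.0² = 5292 lb/ft.

5290 lb/ft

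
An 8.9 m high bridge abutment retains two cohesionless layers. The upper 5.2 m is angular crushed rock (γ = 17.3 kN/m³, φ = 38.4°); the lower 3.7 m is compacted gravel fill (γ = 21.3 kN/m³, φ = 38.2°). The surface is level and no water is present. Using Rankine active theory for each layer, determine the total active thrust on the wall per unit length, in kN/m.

K_a1 = tan²(45°−38.4°/2) = 0.2337; K_a2 = tan²(45°−38.2°/2) = 0.2358.
Layer 1: σ at base = K_a1 γ₁ h₁ = 21.02 kPa; P₁ = ½×21.02×5.2 = 54.66.
Layer 2: σ_v at top = γ₁h₁ = 89.96; σ_h top = K_a2×89.96 = 21.21; σ_h base = K_a2×(89.96+21.3×3.7) = 39.79.
P₂ = ½(21.21+39.79)×3.7 = 112.9. Total P_a = 54.66+112.9 = 167.5 kN/m.

168 kN/m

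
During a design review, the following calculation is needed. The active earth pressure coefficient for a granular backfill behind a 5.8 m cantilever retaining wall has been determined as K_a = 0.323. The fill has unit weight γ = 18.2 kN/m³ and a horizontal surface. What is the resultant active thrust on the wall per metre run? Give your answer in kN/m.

98.9 kN/m

P = ½ K_a γ H² = 0.5 × 0.323 × 18.2 × 5.8² = 98.88 kN/m.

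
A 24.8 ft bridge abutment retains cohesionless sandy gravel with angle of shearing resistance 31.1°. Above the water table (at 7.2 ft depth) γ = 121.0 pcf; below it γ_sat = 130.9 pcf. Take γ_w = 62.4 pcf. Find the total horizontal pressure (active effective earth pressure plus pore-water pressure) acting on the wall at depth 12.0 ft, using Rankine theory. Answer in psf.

682 psf

K_a = (1 − sin φ)/(1 + sin φ) = 0.3188.
γ' = 130.9 − 62.4 = 68.50 pcf.
Effective vertical stress at 12.0 ft: σ'_v = 121.0×7.2 + 68.50×4.80 = 1200 psf.
σ'_h = K_a σ'_v = 0.3188 × 1200 = 382.6 psf; u = γ_w × 4.80 = 299.5 psf.
Total σ_h = 382.6 + 299.5 = 682.1 psf.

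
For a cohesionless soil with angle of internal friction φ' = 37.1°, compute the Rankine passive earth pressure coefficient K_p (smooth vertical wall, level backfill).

K_p = (1 + sin φ)/(1 − sin φ) = tan²(45° + 37.1°/2) = 4.040.

4.04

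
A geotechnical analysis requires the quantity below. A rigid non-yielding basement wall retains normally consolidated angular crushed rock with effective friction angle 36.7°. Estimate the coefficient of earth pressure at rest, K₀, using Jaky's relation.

K₀ = 1 − sin φ' = 1 − sin 36.7° = 0.4024.

0.402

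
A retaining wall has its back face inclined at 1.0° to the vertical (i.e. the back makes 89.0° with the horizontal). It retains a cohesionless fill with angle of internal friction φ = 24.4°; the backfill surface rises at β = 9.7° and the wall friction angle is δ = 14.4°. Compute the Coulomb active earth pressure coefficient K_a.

K_a = sin²(α+φ) / [sin²α · sin(α−δ) · (1 + √{sin(φ+δ)sin(φ−β) / (sin(α−δ)sin(α+β))})²].
With α = 89.0°, φ = 24.4°, δ = 14.4°, β = 9.7°: K_a = 0.4405.

0.441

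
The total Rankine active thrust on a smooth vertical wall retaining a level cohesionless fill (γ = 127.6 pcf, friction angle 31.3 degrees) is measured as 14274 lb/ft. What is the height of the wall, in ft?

26.6 ft

K_a = 0.3162. P_a = ½ K_a γ H² ⇒ H = √(2P_a/(K_a γ)).
H = √(2×14274/(0.3162×127.6)) = 26.60 ft.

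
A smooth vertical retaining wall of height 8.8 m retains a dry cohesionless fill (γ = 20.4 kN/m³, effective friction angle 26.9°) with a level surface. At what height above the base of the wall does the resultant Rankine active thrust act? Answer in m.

2.93 m

K_a = 0.3770.
The pressure distribution is triangular, so the resultant acts at H/3 above the base = 8.8/3 = 2.933 m.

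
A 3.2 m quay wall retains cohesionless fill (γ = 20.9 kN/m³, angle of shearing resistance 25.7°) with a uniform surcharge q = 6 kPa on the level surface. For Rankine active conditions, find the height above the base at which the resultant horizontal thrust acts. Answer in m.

K_a = 0.3950.
Triangular part P₁ = ½K_aγH² = 42.27 at H/3 = 1.067 m; rectangular part P₂ = K_a q H = 7.585 at H/2 = 1.600 m.
ȳ = (P₁·1.067 + P₂·1.600)/(P₁+P₂) = 1.148 m.

1.15 m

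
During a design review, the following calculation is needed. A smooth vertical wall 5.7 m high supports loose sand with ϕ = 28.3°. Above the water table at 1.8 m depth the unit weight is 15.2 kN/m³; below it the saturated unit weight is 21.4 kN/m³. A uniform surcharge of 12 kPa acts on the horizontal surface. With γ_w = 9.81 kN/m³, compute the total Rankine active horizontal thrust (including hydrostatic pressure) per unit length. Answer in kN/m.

K_a = tan²(45° − φ/2) = 0.3568.
γ' = 21.4 − 9.81 = 11.59 kN/m³. h₂ = H − d_w = 3.9 m.
σ'_h: at surface K_a·q = 4.281; at WT K_a(q+γd_w) = 14.04; at base K_a(q+γd_w+γ'h₂) = 30.17 kPa.
P₁ = ½(4.281+14.04)×1.8 = 16.49; P₂ = ½(14.04+30.17)×3.9 = 86.21; P_w = ½γ_w h₂² = 74.61.
Total = 16.49+86.21+74.61 = 177.3 kN/m.

177 kN/m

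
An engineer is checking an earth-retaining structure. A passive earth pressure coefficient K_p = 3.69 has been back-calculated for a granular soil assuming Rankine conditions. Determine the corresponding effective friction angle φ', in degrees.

35.0°

K_p = (1+sin φ)/(1−sin φ) ⇒ sin φ = (K_p − 1)/(K_p + 1) = 0.5736.
φ = arcsin(0.5736) = 35.00°.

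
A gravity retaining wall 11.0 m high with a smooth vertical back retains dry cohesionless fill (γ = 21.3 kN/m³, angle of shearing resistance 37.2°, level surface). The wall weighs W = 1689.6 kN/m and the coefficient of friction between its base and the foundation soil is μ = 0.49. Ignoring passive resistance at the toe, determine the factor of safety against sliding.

2.61

K_a = tan²(45° − 37.2°/2) = 0.2464.
P_a = ½K_aγH² = 0.5×0.2464×21.3×11.0² = 317.5 kN/m, acting at H/3 = 3.667 m above the base.
FS_sliding = μW / P_a = 0.49×1689.6 / 317.5 = 2.607.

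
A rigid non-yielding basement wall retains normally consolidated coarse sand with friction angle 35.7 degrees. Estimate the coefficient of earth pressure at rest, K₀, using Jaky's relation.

0.416

K₀ = 1 − sin φ' = 1 − sin 35.7° = 0.4165.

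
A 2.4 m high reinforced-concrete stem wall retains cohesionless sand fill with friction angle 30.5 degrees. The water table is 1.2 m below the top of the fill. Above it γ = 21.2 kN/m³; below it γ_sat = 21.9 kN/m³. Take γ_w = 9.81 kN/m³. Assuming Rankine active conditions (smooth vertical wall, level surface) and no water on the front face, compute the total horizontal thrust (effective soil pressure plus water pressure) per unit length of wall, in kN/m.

K_a = tan²(45° − φ/2) = 0.3267.
γ' = 21.9 − 9.81 = 12.09 kN/m³. Depth below WT = 1.2 m.
σ'_h at WT = K_a γ d_w = 8.310 kPa; at base = 8.310 + K_a γ' × 1.2 = 13.05 kPa.
P₁ (0–1.2 m) = ½×8.310×1.2 = 4.986. P₂ (1.2–2.4 m) = ½(8.310+13.05)×1.2 = 12.82.
P_w = ½ γ_w h₂² = 0.5×9.81×1.2² = 7.063. Total = 4.986+12.82+7.063 = 24.87 kN/m.

24.9 kN/m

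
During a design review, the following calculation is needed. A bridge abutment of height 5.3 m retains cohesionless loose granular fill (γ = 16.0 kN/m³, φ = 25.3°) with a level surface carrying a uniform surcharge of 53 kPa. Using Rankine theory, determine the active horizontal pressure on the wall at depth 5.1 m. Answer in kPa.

54.0 kPa

K_a = (1 − sin φ)/(1 + sin φ) = 0.4012.
σ_v = γz + q = 16.0 × 5.1 + 53 = 134.6 kPa.
σ_h = K_a σ_v = 0.4012 × 134.6 = 54.00 kPa.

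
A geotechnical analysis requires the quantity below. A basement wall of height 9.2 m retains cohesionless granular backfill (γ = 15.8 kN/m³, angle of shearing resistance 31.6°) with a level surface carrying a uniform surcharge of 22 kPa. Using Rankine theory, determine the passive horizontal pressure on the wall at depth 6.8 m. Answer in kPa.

414 kPa

K_p = (1 + sin φ)/(1 − sin φ) = 3.202.
σ_v = γz + q = 15.8 × 6.8 + 22 = 129.4 kPa.
σ_h = K_p σ_v = 3.202 × 129.4 = 414.4 kPa.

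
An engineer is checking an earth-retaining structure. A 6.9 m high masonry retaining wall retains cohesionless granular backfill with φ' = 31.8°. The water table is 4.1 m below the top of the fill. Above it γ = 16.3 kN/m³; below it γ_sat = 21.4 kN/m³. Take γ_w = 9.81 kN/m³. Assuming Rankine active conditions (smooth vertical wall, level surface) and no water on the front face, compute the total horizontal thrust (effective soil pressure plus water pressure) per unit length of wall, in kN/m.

K_a = tan²(45° − φ/2) = 0.3098.
γ' = 21.4 − 9.81 = 11.59 kN/m³. Depth below WT = 2.8 m.
σ'_h at WT = K_a γ d_w = 20.70 kPa; at base = 20.70 + K_a γ' × 2.8 = 30.76 kPa.
P₁ (0–4.1 m) = ½×20.70×4.1 = 42.44. P₂ (4.1–6.9 m) = ½(20.70+30.76)×2.8 = 72.05.
P_w = ½ γ_w h₂² = 0.5×9.81×2.8² = 38.46. Total = 42.44+72.05+38.46 = 152.9 kN/m.

153 kN/m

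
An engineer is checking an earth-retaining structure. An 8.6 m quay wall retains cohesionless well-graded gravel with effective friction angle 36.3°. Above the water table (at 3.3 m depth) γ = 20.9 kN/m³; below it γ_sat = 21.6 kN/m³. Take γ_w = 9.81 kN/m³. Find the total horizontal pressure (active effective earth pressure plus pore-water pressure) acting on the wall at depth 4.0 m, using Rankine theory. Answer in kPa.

K_a = (1 − sin φ)/(1 + sin φ) = 0.2563.
γ' = 21.6 − 9.81 = 11.79 kN/m³.
Effective vertical stress at 4.0 m: σ'_v = 20.9×3.3 + 11.79×0.700 = 77.22 kPa.
σ'_h = K_a σ'_v = 0.2563 × 77.22 = 19.79 kPa; u = γ_w × 0.700 = 6.867 kPa.
Total σ_h = 19.79 + 6.867 = 26.66 kPa.

26.7 kPa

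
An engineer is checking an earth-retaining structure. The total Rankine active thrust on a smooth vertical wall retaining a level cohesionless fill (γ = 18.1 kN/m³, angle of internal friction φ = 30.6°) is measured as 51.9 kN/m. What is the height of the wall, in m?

K_a = 0.3253. P_a = ½ K_a γ H² ⇒ H = √(2P_a/(K_a γ)).
H = √(2×51.9/(0.3253×18.1)) = 4.198 m.

4.20 m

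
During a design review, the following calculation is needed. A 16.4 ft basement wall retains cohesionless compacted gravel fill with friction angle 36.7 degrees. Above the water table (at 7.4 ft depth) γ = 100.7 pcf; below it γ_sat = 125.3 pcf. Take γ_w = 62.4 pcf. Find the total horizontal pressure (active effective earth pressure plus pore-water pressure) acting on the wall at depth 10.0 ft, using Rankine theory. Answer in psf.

391 psf

K_a = (1 − sin φ)/(1 + sin φ) = 0.2519.
γ' = 125.3 − 62.4 = 62.90 pcf.
Effective vertical stress at 10.0 ft: σ'_v = 100.7×7.4 + 62.90×2.60 = 908.7 psf.
σ'_h = K_a σ'_v = 0.2519 × 908.7 = 228.9 psf; u = γ_w × 2.60 = 162.2 psf.
Total σ_h = 228.9 + 162.2 = 391.1 psf.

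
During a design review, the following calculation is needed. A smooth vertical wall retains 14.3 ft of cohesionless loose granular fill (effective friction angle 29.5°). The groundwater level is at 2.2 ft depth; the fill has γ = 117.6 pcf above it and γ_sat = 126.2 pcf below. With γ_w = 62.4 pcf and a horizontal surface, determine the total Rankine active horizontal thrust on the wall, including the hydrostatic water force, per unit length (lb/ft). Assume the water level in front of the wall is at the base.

7320 lb/ft

K_a = tan²(45° − φ/2) = 0.3401.
γ' = 126.2 − 62.4 = 63.80 pcf. Depth below WT = 12.1 ft.
σ'_h at WT = K_a γ d_w = 87.99 psf; at base = 87.99 + K_a γ' × 12.1 = 350.5 psf.
P₁ (0–2.2 ft) = ½×87.99×2.2 = 96.79. P₂ (2.2–14.3 ft) = ½(87.99+350.5)×12.1 = 2653.
P_w = ½ γ_w h₂² = 0.5×62.4×12.1² = 4568. Total = 96.79+2653+4568 = 7318 lb/ft.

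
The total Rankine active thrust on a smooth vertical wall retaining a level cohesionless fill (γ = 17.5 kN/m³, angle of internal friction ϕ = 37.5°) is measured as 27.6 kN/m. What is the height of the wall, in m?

3.60 m

K_a = 0.2432. P_a = ½ K_a γ H² ⇒ H = √(2P_a/(K_a γ)).
H = √(2×27.6/(0.2432×17.5)) = 3.601 m.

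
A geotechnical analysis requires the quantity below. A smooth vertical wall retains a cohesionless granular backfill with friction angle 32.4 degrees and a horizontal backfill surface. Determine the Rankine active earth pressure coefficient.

K_a = tan²(45° − φ/2) = tan²(28.80°) = 0.3022.

0.302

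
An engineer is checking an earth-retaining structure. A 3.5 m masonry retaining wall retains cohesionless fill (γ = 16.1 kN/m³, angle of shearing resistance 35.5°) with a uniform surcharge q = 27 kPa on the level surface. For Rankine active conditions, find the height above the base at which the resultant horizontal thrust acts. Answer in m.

K_a = 0.2653.
Triangular part P₁ = ½K_aγH² = 26.16 at H/3 = 1.167 m; rectangular part P₂ = K_a q H = 25.07 at H/2 = 1.750 m.
ȳ = (P₁·1.167 + P₂·1.750)/(P₁+P₂) = 1.452 m.

1.45 m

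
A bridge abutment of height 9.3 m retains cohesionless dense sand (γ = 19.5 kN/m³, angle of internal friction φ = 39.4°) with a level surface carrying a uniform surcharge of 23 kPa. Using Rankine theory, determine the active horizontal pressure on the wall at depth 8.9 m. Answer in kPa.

43.9 kPa

K_a = (1 − sin φ)/(1 + sin φ) = 0.2234.
σ_v = γz + q = 19.5 × 8.9 + 23 = 196.6 kPa.
σ_h = K_a σ_v = 0.2234 × 196.6 = 43.92 kPa.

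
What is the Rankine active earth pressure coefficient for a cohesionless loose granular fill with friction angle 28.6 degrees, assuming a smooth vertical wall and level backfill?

K_a = (1 − sin φ)/(1 + sin φ) = (1 − sin 28.6°)/(1 + sin 28.6°) = 0.3525.

0.353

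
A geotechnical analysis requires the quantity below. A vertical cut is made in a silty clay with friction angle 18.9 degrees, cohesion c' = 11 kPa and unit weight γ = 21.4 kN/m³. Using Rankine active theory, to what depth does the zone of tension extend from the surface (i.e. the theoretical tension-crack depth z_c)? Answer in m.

K_a = tan²(45° − 18.9°/2) = 0.5107; √K_a = 0.7146.
The active pressure is zero where K_a γ z = 2c√K_a, so z_c = 2c/(γ√K_a) = 2×11/(21.4×0.7146) = 1.439 m.

1.44 m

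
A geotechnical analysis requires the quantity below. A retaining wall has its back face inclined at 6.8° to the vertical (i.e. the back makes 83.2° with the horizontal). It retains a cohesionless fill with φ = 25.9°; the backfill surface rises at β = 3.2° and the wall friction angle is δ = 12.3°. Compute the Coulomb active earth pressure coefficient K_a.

0.424

K_a = sin²(α+φ) / [sin²α · sin(α−δ) · (1 + √{sin(φ+δ)sin(φ−β) / (sin(α−δ)sin(α+β))})²].
With α = 83.2°, φ = 25.9°, δ = 12.3°, β = 3.2°: K_a = 0.4242.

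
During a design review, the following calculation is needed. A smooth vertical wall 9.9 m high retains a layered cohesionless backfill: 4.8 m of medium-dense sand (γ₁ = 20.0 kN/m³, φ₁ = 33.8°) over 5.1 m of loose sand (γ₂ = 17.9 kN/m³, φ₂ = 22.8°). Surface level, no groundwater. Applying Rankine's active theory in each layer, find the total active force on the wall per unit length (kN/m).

385 kN/m

K_a1 = tan²(45°−33.8°/2) = 0.2851; K_a2 = tan²(45°−22.8°/2) = 0.4414.
Layer 1: σ at base = K_a1 γ₁ h₁ = 27.37 kPa; P₁ = ½×27.37×4.8 = 65.69.
Layer 2: σ_v at top = γ₁h₁ = 96.00; σ_h top = K_a2×96.00 = 42.38; σ_h base = K_a2×(96.00+17.9×5.1) = 82.67.
P₂ = ½(42.38+82.67)×5.1 = 318.9. Total P_a = 65.69+318.9 = 384.6 kN/m.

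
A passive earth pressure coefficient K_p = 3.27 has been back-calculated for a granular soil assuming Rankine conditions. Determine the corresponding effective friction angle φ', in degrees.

K_p = (1+sin φ)/(1−sin φ) ⇒ sin φ = (K_p − 1)/(K_p + 1) = 0.5316.
φ = arcsin(0.5316) = 32.11°.

32.1°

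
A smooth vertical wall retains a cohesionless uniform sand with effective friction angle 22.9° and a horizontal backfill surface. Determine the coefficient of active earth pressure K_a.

K_a = tan²(45° − φ/2) = tan²(33.55°) = 0.4398.

0.440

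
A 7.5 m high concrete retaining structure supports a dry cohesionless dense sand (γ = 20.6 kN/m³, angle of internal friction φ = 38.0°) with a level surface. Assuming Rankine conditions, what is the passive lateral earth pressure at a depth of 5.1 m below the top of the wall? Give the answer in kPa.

442 kPa

K_p = (1 + sin φ)/(1 − sin φ) = 4.204.
σ_h = K_p γ z = 4.204 × 20.6 × 5.1 = 441.6 kPa.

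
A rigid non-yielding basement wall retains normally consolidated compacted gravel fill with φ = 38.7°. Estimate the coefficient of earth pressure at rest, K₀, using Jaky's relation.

K₀ = 1 − sin φ' = 1 − sin 38.7° = 0.3748.

0.375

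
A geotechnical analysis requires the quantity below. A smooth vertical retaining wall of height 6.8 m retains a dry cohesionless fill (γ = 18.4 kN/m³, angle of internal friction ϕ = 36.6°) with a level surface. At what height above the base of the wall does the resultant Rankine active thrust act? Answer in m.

2.27 m

K_a = 0.2530.
The pressure distribution is triangular, so the resultant acts at H/3 above the base = 6.8/3 = 2.267 m.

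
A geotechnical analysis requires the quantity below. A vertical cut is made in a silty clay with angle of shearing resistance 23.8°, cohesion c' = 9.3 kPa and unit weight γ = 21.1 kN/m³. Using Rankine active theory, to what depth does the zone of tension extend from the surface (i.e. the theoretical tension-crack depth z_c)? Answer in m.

K_a = tan²(45° − 23.8°/2) = 0.4250; √K_a = 0.6519.
The active pressure is zero where K_a γ z = 2c√K_a, so z_c = 2c/(γ√K_a) = 2×9.3/(21.1×0.6519) = 1.352 m.

1.35 m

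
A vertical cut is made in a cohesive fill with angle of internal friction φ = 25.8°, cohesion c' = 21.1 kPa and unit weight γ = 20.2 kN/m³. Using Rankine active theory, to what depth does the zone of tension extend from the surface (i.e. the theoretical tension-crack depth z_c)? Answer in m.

K_a = tan²(45° − 25.8°/2) = 0.3935; √K_a = 0.6273.
The active pressure is zero where K_a γ z = 2c√K_a, so z_c = 2c/(γ√K_a) = 2×21.1/(20.2×0.6273) = 3.330 m.

3.33 m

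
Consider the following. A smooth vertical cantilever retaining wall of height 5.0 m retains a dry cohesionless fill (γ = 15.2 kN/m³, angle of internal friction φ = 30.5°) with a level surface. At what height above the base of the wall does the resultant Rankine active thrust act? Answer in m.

K_a = 0.3267.
The pressure distribution is triangular, so the resultant acts at H/3 above the base = 5.0/3 = 1.667 m.

1.67 m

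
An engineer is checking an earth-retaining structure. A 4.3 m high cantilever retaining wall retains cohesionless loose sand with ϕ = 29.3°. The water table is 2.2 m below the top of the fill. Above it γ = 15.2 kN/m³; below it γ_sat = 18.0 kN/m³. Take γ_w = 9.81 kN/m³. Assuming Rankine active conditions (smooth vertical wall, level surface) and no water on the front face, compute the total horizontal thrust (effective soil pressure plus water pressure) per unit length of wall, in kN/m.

K_a = tan²(45° − φ/2) = 0.3428.
γ' = 18.0 − 9.81 = 8.190 kN/m³. Depth below WT = 2.1 m.
σ'_h at WT = K_a γ d_w = 11.46 kPa; at base = 11.46 + K_a γ' × 2.1 = 17.36 kPa.
P₁ (0–2.2 m) = ½×11.46×2.2 = 12.61. P₂ (2.2–4.3 m) = ½(11.46+17.36)×2.1 = 30.27.
P_w = ½ γ_w h₂² = 0.5×9.81×2.1² = 21.63. Total = 12.61+30.27+21.63 = 64.51 kN/m.

64.5 kN/m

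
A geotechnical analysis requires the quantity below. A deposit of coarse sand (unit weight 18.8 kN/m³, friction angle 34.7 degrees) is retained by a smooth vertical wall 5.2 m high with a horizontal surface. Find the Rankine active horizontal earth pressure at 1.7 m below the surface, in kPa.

8.77 kPa

K_a = (1 − sin φ)/(1 + sin φ) = 0.2745.
σ_h = K_a γ z = 0.2745 × 18.8 × 1.7 = 8.772 kPa.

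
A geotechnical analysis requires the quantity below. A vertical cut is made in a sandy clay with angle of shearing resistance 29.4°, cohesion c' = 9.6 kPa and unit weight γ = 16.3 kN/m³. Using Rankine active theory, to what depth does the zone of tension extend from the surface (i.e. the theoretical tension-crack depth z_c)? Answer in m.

2.02 m

K_a = tan²(45° − 29.4°/2) = 0.3415; √K_a = 0.5844.
The active pressure is zero where K_a γ z = 2c√K_a, so z_c = 2c/(γ√K_a) = 2×9.6/(16.3×0.5844) = 2.016 m.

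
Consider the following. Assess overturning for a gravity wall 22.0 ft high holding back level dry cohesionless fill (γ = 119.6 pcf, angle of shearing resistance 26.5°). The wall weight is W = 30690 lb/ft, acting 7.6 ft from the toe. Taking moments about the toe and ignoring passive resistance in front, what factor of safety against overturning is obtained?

K_a = tan²(45° − 26.5°/2) = 0.3829.
P_a = ½K_aγH² = 0.5×0.3829×119.6×22.0² = 11080 lb/ft, acting at H/3 = 7.333 ft above the base.
Overturning moment M_o = P_a × H/3 = 11080 × 7.333 = 81280.
Resisting moment M_r = W × 7.6 = 30690 × 7.6 = 233200.
FS_overturning = M_r/M_o = 233200/81280 = 2.870.

2.87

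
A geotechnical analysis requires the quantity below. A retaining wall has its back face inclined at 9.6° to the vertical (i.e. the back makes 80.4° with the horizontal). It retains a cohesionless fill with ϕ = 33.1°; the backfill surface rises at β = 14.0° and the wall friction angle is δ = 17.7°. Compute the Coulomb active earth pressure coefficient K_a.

0.413

K_a = sin²(α+φ) / [sin²α · sin(α−δ) · (1 + √{sin(φ+δ)sin(φ−β) / (sin(α−δ)sin(α+β))})²].
With α = 80.4°, φ = 33.1°, δ = 17.7°, β = 14.0°: K_a = 0.4132.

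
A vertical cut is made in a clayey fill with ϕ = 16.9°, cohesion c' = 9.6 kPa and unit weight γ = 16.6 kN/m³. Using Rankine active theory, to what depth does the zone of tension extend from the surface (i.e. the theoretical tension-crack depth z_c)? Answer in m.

1.56 m

K_a = tan²(45° − 16.9°/2) = 0.5495; √K_a = 0.7413.
The active pressure is zero where K_a γ z = 2c√K_a, so z_c = 2c/(γ√K_a) = 2×9.6/(16.6×0.7413) = 1.560 m.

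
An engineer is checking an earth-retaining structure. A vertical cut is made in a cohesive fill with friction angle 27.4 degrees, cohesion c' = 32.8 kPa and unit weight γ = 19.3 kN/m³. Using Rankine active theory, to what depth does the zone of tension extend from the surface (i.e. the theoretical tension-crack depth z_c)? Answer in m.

K_a = tan²(45° − 27.4°/2) = 0.3697; √K_a = 0.6080.
The active pressure is zero where K_a γ z = 2c√K_a, so z_c = 2c/(γ√K_a) = 2×32.8/(19.3×0.6080) = 5.590 m.

5.59 m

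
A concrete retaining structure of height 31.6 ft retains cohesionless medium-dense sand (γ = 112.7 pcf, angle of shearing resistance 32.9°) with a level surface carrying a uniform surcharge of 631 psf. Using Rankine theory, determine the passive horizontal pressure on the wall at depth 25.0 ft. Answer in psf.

11600 psf

K_p = (1 + sin φ)/(1 − sin φ) = 3.378.
σ_v = γz + q = 112.7 × 25.0 + 631 = 3448 psf.
σ_h = K_p σ_v = 3.378 × 3448 = 11650 psf.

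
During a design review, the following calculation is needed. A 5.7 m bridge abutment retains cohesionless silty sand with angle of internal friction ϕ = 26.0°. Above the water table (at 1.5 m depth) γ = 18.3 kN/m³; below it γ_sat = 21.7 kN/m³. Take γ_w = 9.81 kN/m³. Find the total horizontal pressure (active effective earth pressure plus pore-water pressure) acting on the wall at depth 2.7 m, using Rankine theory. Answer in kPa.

K_a = (1 − sin φ)/(1 + sin φ) = 0.3905.
γ' = 21.7 − 9.81 = 11.89 kN/m³.
Effective vertical stress at 2.7 m: σ'_v = 18.3×1.5 + 11.89×1.20 = 41.72 kPa.
σ'_h = K_a σ'_v = 0.3905 × 41.72 = 16.29 kPa; u = γ_w × 1.20 = 11.77 kPa.
Total σ_h = 16.29 + 11.77 = 28.06 kPa.

28.1 kPa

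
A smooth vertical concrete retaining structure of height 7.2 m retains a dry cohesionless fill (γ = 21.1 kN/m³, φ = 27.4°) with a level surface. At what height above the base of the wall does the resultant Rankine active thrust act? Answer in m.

K_a = 0.3697.
The pressure distribution is triangular, so the resultant acts at H/3 above the base = 7.2/3 = 2.400 m.

2.40 m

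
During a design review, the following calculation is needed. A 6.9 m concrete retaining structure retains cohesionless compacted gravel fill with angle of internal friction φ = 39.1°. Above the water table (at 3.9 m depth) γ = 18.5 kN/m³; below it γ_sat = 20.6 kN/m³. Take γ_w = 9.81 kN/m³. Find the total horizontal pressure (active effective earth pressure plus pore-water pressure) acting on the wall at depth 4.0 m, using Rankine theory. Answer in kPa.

17.6 kPa

K_a = (1 − sin φ)/(1 + sin φ) = 0.2265.
γ' = 20.6 − 9.81 = 10.79 kN/m³.
Effective vertical stress at 4.0 m: σ'_v = 18.5×3.9 + 10.79×0.100 = 73.23 kPa.
σ'_h = K_a σ'_v = 0.2265 × 73.23 = 16.59 kPa; u = γ_w × 0.100 = 0.9810 kPa.
Total σ_h = 16.59 + 0.9810 = 17.57 kPa.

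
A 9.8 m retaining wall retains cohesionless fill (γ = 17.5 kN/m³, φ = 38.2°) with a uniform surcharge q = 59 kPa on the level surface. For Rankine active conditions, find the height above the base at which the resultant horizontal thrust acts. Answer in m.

K_a = 0.2358.
Triangular part P₁ = ½K_aγH² = 198.1 at H/3 = 3.267 m; rectangular part P₂ = K_a q H = 136.3 at H/2 = 4.900 m.
ȳ = (P₁·3.267 + P₂·4.900)/(P₁+P₂) = 3.932 m.

3.93 m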